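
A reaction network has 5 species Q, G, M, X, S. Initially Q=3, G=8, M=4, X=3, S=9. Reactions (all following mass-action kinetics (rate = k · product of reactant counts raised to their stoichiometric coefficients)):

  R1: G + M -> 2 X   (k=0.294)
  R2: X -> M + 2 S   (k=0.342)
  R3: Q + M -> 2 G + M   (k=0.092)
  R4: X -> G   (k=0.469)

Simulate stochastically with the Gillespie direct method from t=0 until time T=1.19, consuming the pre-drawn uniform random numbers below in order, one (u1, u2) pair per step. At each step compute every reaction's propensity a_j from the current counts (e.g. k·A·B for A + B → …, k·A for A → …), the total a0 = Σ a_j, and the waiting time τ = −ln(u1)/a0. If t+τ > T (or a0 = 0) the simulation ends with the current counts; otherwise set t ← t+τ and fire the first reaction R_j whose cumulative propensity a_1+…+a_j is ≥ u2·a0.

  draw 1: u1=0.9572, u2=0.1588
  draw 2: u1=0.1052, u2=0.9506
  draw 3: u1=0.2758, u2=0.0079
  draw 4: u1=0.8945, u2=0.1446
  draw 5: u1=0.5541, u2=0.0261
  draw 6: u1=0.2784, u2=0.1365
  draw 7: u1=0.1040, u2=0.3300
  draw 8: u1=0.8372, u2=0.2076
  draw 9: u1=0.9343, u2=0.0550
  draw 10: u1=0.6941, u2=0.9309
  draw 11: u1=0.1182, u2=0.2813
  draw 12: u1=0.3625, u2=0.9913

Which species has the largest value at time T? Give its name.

Dominant species at T: S

t=0.000: Q=3 G=8 M=4 X=3 S=9
Draw 1: a1=9.408, a2=1.026, a3=1.104, a4=1.407, a0=12.945; τ=−ln(0.9572)/12.945=0.003 → t=0.003; u2·a0=0.1588·12.945=2.056 ≤ a1=9.408 → R1 fires; Q=3 G=7 M=3 X=5 S=9
Draw 2: a1=6.174, a2=1.710, a3=0.828, a4=2.345, a0=11.057; τ=−ln(0.1052)/11.057=0.204 → t=0.207; u2·a0=0.9506·11.057=10.511; a1+…+a3=8.712 < 10.511 ≤ a1+…+a4=11.057 → R4 fires; Q=3 G=8 M=3 X=4 S=9
Draw 3: a1=7.056, a2=1.368, a3=0.828, a4=1.876, a0=11.128; τ=−ln(0.2758)/11.128=0.116 → t=0.323; u2·a0=0.0079·11.128=0.088 ≤ a1=7.056 → R1 fires; Q=3 G=7 M=2 X=6 S=9
Draw 4: a1=4.116, a2=2.052, a3=0.552, a4=2.814, a0=9.534; τ=−ln(0.8945)/9.534=0.012 → t=0.334; u2·a0=0.1446·9.534=1.379 ≤ a1=4.116 → R1 fires; Q=3 G=6 M=1 X=8 S=9
Draw 5: a1=1.764, a2=2.736, a3=0.276, a4=3.752, a0=8.528; τ=−ln(0.5541)/8.528=0.069 → t=0.404; u2·a0=0.0261·8.528=0.223 ≤ a1=1.764 → R1 fires; Q=3 G=5 M=0 X=10 S=9
Draw 6: a1=0.000, a2=3.420, a3=0.000, a4=4.690, a0=8.110; τ=−ln(0.2784)/8.110=0.158 → t=0.561; u2·a0=0.1365·8.110=1.107; a1=0.000 < 1.107 ≤ a1+a2=3.420 → R2 fires; Q=3 G=5 M=1 X=9 S=11
Draw 7: a1=1.470, a2=3.078, a3=0.276, a4=4.221, a0=9.045; τ=−ln(0.1040)/9.045=0.250 → t=0.812; u2·a0=0.3300·9.045=2.985; a1=1.470 < 2.985 ≤ a1+a2=4.548 → R2 fires; Q=3 G=5 M=2 X=8 S=13
Draw 8: a1=2.940, a2=2.736, a3=0.552, a4=3.752, a0=9.980; τ=−ln(0.8372)/9.980=0.018 → t=0.829; u2·a0=0.2076·9.980=2.072 ≤ a1=2.940 → R1 fires; Q=3 G=4 M=1 X=10 S=13
Draw 9: a1=1.176, a2=3.420, a3=0.276, a4=4.690, a0=9.562; τ=−ln(0.9343)/9.562=0.007 → t=0.837; u2·a0=0.0550·9.562=0.526 ≤ a1=1.176 → R1 fires; Q=3 G=3 M=0 X=12 S=13
Draw 10: a1=0.000, a2=4.104, a3=0.000, a4=5.628, a0=9.732; τ=−ln(0.6941)/9.732=0.038 → t=0.874; u2·a0=0.9309·9.732=9.060; a1+…+a3=4.104 < 9.060 ≤ a1+…+a4=9.732 → R4 fires; Q=3 G=4 M=0 X=11 S=13
Draw 11: a1=0.000, a2=3.762, a3=0.000, a4=5.159, a0=8.921; τ=−ln(0.1182)/8.921=0.239 → t=1.113; u2·a0=0.2813·8.921=2.509; a1=0.000 < 2.509 ≤ a1+a2=3.762 → R2 fires; Q=3 G=4 M=1 X=10 S=15
Draw 12: a1=1.176, a2=3.420, a3=0.276, a4=4.690, a0=9.562; τ=−ln(0.3625)/9.562=0.106 → t=1.220 > T=1.19: stop.
At T=1.19: Q=3 G=4 M=1 X=10 S=15; the largest is S.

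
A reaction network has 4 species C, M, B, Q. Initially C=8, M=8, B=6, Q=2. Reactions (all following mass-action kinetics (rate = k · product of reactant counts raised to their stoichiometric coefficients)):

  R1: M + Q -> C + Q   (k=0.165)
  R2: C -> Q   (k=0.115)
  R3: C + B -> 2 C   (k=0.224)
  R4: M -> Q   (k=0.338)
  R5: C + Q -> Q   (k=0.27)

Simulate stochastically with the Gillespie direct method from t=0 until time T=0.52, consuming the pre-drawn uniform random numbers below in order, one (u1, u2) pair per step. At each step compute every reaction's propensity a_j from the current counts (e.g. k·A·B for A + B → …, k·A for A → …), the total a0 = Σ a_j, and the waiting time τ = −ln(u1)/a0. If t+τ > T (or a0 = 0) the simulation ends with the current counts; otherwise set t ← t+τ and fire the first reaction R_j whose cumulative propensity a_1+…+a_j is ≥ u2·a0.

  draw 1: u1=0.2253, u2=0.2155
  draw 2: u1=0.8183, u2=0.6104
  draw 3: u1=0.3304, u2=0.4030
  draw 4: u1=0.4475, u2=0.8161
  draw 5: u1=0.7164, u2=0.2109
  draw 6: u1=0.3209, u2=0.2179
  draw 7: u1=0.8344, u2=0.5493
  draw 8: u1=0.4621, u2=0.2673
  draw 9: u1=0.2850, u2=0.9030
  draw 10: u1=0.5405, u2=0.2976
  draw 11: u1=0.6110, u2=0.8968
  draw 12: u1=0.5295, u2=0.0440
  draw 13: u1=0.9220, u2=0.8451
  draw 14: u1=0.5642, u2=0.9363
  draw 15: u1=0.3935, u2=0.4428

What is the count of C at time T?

C at T = 9

t=0.000: C=8 M=8 B=6 Q=2
Draw 1: a1=2.640, a2=0.920, a3=10.752, a4=2.704, a5=4.320, a0=21.336; τ=−ln(0.2253)/21.336=0.070 → t=0.070; u2·a0=0.2155·21.336=4.598; a1+a2=3.560 < 4.598 ≤ a1+…+a3=14.312 → R3 fires; C=9 M=8 B=5 Q=2
Draw 2: a1=2.640, a2=1.035, a3=10.080, a4=2.704, a5=4.860, a0=21.319; τ=−ln(0.8183)/21.319=0.009 → t=0.079; u2·a0=0.6104·21.319=13.013; a1+a2=3.675 < 13.013 ≤ a1+…+a3=13.755 → R3 fires; C=10 M=8 B=4 Q=2
Draw 3: a1=2.640, a2=1.150, a3=8.960, a4=2.704, a5=5.400, a0=20.854; τ=−ln(0.3304)/20.854=0.053 → t=0.132; u2·a0=0.4030·20.854=8.404; a1+a2=3.790 < 8.404 ≤ a1+…+a3=12.750 → R3 fires; C=11 M=8 B=3 Q=2
Draw 4: a1=2.640, a2=1.265, a3=7.392, a4=2.704, a5=5.940, a0=19.941; τ=−ln(0.4475)/19.941=0.040 → t=0.173; u2·a0=0.8161·19.941=16.274; a1+…+a4=14.001 < 16.274 ≤ a1+…+a5=19.941 → R5 fires; C=10 M=8 B=3 Q=2
Draw 5: a1=2.640, a2=1.150, a3=6.720, a4=2.704, a5=5.400, a0=18.614; τ=−ln(0.7164)/18.614=0.018 → t=0.191; u2·a0=0.2109·18.614=3.926; a1+a2=3.790 < 3.926 ≤ a1+…+a3=10.510 → R3 fires; C=11 M=8 B=2 Q=2
Draw 6: a1=2.640, a2=1.265, a3=4.928, a4=2.704, a5=5.940, a0=17.477; τ=−ln(0.3209)/17.477=0.065 → t=0.256; u2·a0=0.2179·17.477=3.808; a1=2.640 < 3.808 ≤ a1+a2=3.905 → R2 fires; C=10 M=8 B=2 Q=3
Draw 7: a1=3.960, a2=1.150, a3=4.480, a4=2.704, a5=8.100, a0=20.394; τ=−ln(0.8344)/20.394=0.009 → t=0.265; u2·a0=0.5493·20.394=11.202; a1+…+a3=9.590 < 11.202 ≤ a1+…+a4=12.294 → R4 fires; C=10 M=7 B=2 Q=4
Draw 8: a1=4.620, a2=1.150, a3=4.480, a4=2.366, a5=10.800, a0=23.416; τ=−ln(0.4621)/23.416=0.033 → t=0.297; u2·a0=0.2673·23.416=6.259; a1+a2=5.770 < 6.259 ≤ a1+…+a3=10.250 → R3 fires; C=11 M=7 B=1 Q=4
Draw 9: a1=4.620, a2=1.265, a3=2.464, a4=2.366, a5=11.880, a0=22.595; τ=−ln(0.2850)/22.595=0.056 → t=0.353; u2·a0=0.9030·22.595=20.403; a1+…+a4=10.715 < 20.403 ≤ a1+…+a5=22.595 → R5 fires; C=10 M=7 B=1 Q=4
Draw 10: a1=4.620, a2=1.150, a3=2.240, a4=2.366, a5=10.800, a0=21.176; τ=−ln(0.5405)/21.176=0.029 → t=0.382; u2·a0=0.2976·21.176=6.302; a1+a2=5.770 < 6.302 ≤ a1+…+a3=8.010 → R3 fires; C=11 M=7 B=0 Q=4
Draw 11: a1=4.620, a2=1.265, a3=0.000, a4=2.366, a5=11.880, a0=20.131; τ=−ln(0.6110)/20.131=0.024 → t=0.407; u2·a0=0.8968·20.131=18.053; a1+…+a4=8.251 < 18.053 ≤ a1+…+a5=20.131 → R5 fires; C=10 M=7 B=0 Q=4
Draw 12: a1=4.620, a2=1.150, a3=0.000, a4=2.366, a5=10.800, a0=18.936; τ=−ln(0.5295)/18.936=0.034 → t=0.440; u2·a0=0.0440·18.936=0.833 ≤ a1=4.620 → R1 fires; C=11 M=6 B=0 Q=4
Draw 13: a1=3.960, a2=1.265, a3=0.000, a4=2.028, a5=11.880, a0=19.133; τ=−ln(0.9220)/19.133=0.004 → t=0.444; u2·a0=0.8451·19.133=16.169; a1+…+a4=7.253 < 16.169 ≤ a1+…+a5=19.133 → R5 fires; C=10 M=6 B=0 Q=4
Draw 14: a1=3.960, a2=1.150, a3=0.000, a4=2.028, a5=10.800, a0=17.938; τ=−ln(0.5642)/17.938=0.032 → t=0.476; u2·a0=0.9363·17.938=16.795; a1+…+a4=7.138 < 16.795 ≤ a1+…+a5=17.938 → R5 fires; C=9 M=6 B=0 Q=4
Draw 15: a1=3.960, a2=1.035, a3=0.000, a4=2.028, a5=9.720, a0=16.743; τ=−ln(0.3935)/16.743=0.056 → t=0.532 > T=0.52: stop.
Read off C at T=0.52: 9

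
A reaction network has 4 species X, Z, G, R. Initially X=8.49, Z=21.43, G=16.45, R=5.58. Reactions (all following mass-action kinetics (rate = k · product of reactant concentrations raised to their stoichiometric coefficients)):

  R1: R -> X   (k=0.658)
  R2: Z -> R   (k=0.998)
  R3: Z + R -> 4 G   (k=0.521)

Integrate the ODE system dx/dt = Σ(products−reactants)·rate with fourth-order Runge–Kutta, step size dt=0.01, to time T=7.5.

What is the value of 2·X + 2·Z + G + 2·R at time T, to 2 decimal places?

Value at T = 87.45

Check how each reaction changes W = 2·X + 2·Z + G + 2·R (weight of products minus weight of reactants):
R1: R -> X: (2·1) − (2·1) = 2 − 2 = 0
R2: Z -> R: (2·1) − (2·1) = 2 − 2 = 0
R3: Z + R -> 4 G: (1·4) − (2·1 + 2·1) = 4 − 4 = 0
Every reaction leaves W unchanged, so W is conserved and no simulation is needed: W(T) = W(0) = 2·8.49 + 2·21.43 + 16.45 + 2·5.58 = 87.45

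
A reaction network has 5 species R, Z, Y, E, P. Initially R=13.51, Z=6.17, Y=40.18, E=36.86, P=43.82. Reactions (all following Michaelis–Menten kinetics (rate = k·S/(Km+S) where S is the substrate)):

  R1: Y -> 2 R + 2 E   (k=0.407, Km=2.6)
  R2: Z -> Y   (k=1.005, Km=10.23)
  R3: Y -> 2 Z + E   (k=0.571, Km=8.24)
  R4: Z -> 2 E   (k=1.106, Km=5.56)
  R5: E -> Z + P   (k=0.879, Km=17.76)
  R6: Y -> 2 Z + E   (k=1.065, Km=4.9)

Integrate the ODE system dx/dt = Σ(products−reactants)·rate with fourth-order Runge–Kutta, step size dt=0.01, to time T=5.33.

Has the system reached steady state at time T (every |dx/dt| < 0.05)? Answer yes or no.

Steady state at T: no

RK4 with dt=0.01: 533 steps to T=5.33. Trajectory (selected grid times):
t=0.00: R=13.51 Z=6.17 Y=40.18 E=36.86 P=43.82
t=0.59: R=13.96 Z=7.60 Y=39.35 E=38.52 P=44.17
t=1.18: R=14.41 Z=8.97 Y=38.56 E=40.23 P=44.53
t=1.78: R=14.87 Z=10.33 Y=37.77 E=42.01 P=44.90
t=2.37: R=15.32 Z=11.62 Y=37.03 E=43.79 P=45.26
t=2.96: R=15.77 Z=12.87 Y=36.29 E=45.59 P=45.64
t=3.55: R=16.21 Z=14.10 Y=35.58 E=47.41 P=46.01
t=4.15: R=16.67 Z=15.33 Y=34.87 E=49.29 P=46.40
t=4.74: R=17.12 Z=16.51 Y=34.19 E=51.14 P=46.78
t=5.33: R=17.56 Z=17.68 Y=33.51 E=53.00 P=47.17
Rates at T: R1=0.3777, R2=0.6366, R3=0.4583, R4=0.8413, R5=0.6584, R6=0.9292
dx/dt at T (Σ net stoichiometry × rate): R=+0.7554, Z=+1.9554, Y=-1.1286, E=+3.1672, P=+0.6584
Largest |dx/dt| is |+3.1672| (E) ≥ 0.05 → not steady.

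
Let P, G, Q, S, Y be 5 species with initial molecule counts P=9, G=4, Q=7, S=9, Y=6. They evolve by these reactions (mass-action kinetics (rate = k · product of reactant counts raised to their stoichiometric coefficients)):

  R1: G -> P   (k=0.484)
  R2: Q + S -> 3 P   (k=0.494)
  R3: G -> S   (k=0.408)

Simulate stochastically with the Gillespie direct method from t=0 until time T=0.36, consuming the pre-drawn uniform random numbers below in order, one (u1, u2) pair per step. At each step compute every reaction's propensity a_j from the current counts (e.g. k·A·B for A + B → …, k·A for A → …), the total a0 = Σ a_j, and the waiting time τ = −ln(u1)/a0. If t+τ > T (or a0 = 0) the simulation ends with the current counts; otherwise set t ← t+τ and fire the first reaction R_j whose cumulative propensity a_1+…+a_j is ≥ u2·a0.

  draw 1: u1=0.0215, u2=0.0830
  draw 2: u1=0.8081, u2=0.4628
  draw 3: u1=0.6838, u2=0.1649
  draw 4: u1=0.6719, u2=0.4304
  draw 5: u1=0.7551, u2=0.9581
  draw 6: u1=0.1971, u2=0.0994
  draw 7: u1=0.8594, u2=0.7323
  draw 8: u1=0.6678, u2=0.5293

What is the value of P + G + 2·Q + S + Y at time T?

Value at T = 42

Check how each reaction changes W = P + G + 2·Q + S + Y (weight of products minus weight of reactants):
R1: G -> P: (1·1) − (1·1) = 1 − 1 = 0
R2: Q + S -> 3 P: (1·3) − (2·1 + 1·1) = 3 − 3 = 0
R3: G -> S: (1·1) − (1·1) = 1 − 1 = 0
Every reaction leaves W unchanged, so W is conserved and no simulation is needed: W(T) = W(0) = 9 + 4 + 2·7 + 9 + 6 = 42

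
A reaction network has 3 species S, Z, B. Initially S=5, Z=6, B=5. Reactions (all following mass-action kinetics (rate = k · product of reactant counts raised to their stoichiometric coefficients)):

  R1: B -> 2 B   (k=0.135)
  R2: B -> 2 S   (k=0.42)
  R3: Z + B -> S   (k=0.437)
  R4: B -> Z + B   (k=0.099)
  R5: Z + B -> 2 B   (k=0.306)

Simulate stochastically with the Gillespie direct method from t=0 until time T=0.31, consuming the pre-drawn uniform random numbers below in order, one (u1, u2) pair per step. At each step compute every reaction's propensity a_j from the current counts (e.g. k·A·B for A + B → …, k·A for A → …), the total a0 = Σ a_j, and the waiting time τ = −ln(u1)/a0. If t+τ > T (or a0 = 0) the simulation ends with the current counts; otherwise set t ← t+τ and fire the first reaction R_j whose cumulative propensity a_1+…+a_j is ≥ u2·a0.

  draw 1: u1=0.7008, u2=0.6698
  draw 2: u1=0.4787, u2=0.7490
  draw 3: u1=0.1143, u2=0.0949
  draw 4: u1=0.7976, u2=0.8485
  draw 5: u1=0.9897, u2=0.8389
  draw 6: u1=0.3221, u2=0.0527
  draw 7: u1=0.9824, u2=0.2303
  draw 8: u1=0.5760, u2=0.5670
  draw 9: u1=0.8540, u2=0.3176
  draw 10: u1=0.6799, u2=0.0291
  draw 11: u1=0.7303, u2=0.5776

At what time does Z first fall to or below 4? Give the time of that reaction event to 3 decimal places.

t=0.000: S=5 Z=6 B=5
Draw 1: a1=0.675, a2=2.100, a3=13.110, a4=0.495, a5=9.180, a0=25.560; τ=−ln(0.7008)/25.560=0.014 → t=0.014; u2·a0=0.6698·25.560=17.120; a1+…+a4=16.380 < 17.120 ≤ a1+…+a5=25.560 → R5 fires; S=5 Z=5 B=6
Draw 2: a1=0.810, a2=2.520, a3=13.110, a4=0.594, a5=9.180, a0=26.214; τ=−ln(0.4787)/26.214=0.028 → t=0.042; u2·a0=0.7490·26.214=19.634; a1+…+a4=17.034 < 19.634 ≤ a1+…+a5=26.214 → R5 fires; S=5 Z=4 B=7
Draw 3: a1=0.945, a2=2.940, a3=12.236, a4=0.693, a5=8.568, a0=25.382; τ=−ln(0.1143)/25.382=0.085 → t=0.127; u2·a0=0.0949·25.382=2.409; a1=0.945 < 2.409 ≤ a1+a2=3.885 → R2 fires; S=7 Z=4 B=6
Draw 4: a1=0.810, a2=2.520, a3=10.488, a4=0.594, a5=7.344, a0=21.756; τ=−ln(0.7976)/21.756=0.010 → t=0.138; u2·a0=0.8485·21.756=18.460; a1+…+a4=14.412 < 18.460 ≤ a1+…+a5=21.756 → R5 fires; S=7 Z=3 B=7
Draw 5: a1=0.945, a2=2.940, a3=9.177, a4=0.693, a5=6.426, a0=20.181; τ=−ln(0.9897)/20.181=0.001 → t=0.138; u2·a0=0.8389·20.181=16.930; a1+…+a4=13.755 < 16.930 ≤ a1+…+a5=20.181 → R5 fires; S=7 Z=2 B=8
Draw 6: a1=1.080, a2=3.360, a3=6.992, a4=0.792, a5=4.896, a0=17.120; τ=−ln(0.3221)/17.120=0.066 → t=0.205; u2·a0=0.0527·17.120=0.902 ≤ a1=1.080 → R1 fires; S=7 Z=2 B=9
Draw 7: a1=1.215, a2=3.780, a3=7.866, a4=0.891, a5=5.508, a0=19.260; τ=−ln(0.9824)/19.260=0.001 → t=0.205; u2·a0=0.2303·19.260=4.436; a1=1.215 < 4.436 ≤ a1+a2=4.995 → R2 fires; S=9 Z=2 B=8
Draw 8: a1=1.080, a2=3.360, a3=6.992, a4=0.792, a5=4.896, a0=17.120; τ=−ln(0.5760)/17.120=0.032 → t=0.238; u2·a0=0.5670·17.120=9.707; a1+a2=4.440 < 9.707 ≤ a1+…+a3=11.432 → R3 fires; S=10 Z=1 B=7
Draw 9: a1=0.945, a2=2.940, a3=3.059, a4=0.693, a5=2.142, a0=9.779; τ=−ln(0.8540)/9.779=0.016 → t=0.254; u2·a0=0.3176·9.779=3.106; a1=0.945 < 3.106 ≤ a1+a2=3.885 → R2 fires; S=12 Z=1 B=6
Draw 10: a1=0.810, a2=2.520, a3=2.622, a4=0.594, a5=1.836, a0=8.382; τ=−ln(0.6799)/8.382=0.046 → t=0.300; u2·a0=0.0291·8.382=0.244 ≤ a1=0.810 → R1 fires; S=12 Z=1 B=7
Draw 11: a1=0.945, a2=2.940, a3=3.059, a4=0.693, a5=2.142, a0=9.779; τ=−ln(0.7303)/9.779=0.032 → t=0.332 > T=0.31: stop.
Z first becomes ≤ 4 when it reaches 4 at the event at t=0.042.

Threshold first reached at t = 0.042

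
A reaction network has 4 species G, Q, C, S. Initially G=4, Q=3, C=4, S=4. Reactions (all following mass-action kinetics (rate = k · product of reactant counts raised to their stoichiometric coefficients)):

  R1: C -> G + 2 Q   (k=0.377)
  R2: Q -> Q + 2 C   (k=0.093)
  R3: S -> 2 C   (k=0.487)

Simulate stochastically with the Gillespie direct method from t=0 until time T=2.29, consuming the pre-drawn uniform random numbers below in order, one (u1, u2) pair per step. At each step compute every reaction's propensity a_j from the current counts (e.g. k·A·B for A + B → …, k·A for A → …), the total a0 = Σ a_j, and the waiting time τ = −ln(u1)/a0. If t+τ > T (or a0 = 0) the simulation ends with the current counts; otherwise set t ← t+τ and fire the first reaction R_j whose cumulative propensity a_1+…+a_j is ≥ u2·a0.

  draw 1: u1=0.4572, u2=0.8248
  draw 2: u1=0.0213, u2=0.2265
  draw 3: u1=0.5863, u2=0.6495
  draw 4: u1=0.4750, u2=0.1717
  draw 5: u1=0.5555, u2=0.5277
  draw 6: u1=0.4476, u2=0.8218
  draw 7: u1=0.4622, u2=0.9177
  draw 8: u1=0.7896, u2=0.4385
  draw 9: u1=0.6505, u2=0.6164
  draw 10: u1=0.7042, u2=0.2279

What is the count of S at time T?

S at T = 0

t=0.000: G=4 Q=3 C=4 S=4
Draw 1: a1=1.508, a2=0.279, a3=1.948, a0=3.735; τ=−ln(0.4572)/3.735=0.210 → t=0.210; u2·a0=0.8248·3.735=3.081; a1+a2=1.787 < 3.081 ≤ a1+…+a3=3.735 → R3 fires; G=4 Q=3 C=6 S=3
Draw 2: a1=2.262, a2=0.279, a3=1.461, a0=4.002; τ=−ln(0.0213)/4.002=0.962 → t=1.171; u2·a0=0.2265·4.002=0.906 ≤ a1=2.262 → R1 fires; G=5 Q=5 C=5 S=3
Draw 3: a1=1.885, a2=0.465, a3=1.461, a0=3.811; τ=−ln(0.5863)/3.811=0.140 → t=1.311; u2·a0=0.6495·3.811=2.475; a1+a2=2.350 < 2.475 ≤ a1+…+a3=3.811 → R3 fires; G=5 Q=5 C=7 S=2
Draw 4: a1=2.639, a2=0.465, a3=0.974, a0=4.078; τ=−ln(0.4750)/4.078=0.183 → t=1.494; u2·a0=0.1717·4.078=0.700 ≤ a1=2.639 → R1 fires; G=6 Q=7 C=6 S=2
Draw 5: a1=2.262, a2=0.651, a3=0.974, a0=3.887; τ=−ln(0.5555)/3.887=0.151 → t=1.645; u2·a0=0.5277·3.887=2.051 ≤ a1=2.262 → R1 fires; G=7 Q=9 C=5 S=2
Draw 6: a1=1.885, a2=0.837, a3=0.974, a0=3.696; τ=−ln(0.4476)/3.696=0.217 → t=1.863; u2·a0=0.8218·3.696=3.037; a1+a2=2.722 < 3.037 ≤ a1+…+a3=3.696 → R3 fires; G=7 Q=9 C=7 S=1
Draw 7: a1=2.639, a2=0.837, a3=0.487, a0=3.963; τ=−ln(0.4622)/3.963=0.195 → t=2.057; u2·a0=0.9177·3.963=3.637; a1+a2=3.476 < 3.637 ≤ a1+…+a3=3.963 → R3 fires; G=7 Q=9 C=9 S=0
Draw 8: a1=3.393, a2=0.837, a3=0.000, a0=4.230; τ=−ln(0.7896)/4.230=0.056 → t=2.113; u2·a0=0.4385·4.230=1.855 ≤ a1=3.393 → R1 fires; G=8 Q=11 C=8 S=0
Draw 9: a1=3.016, a2=1.023, a3=0.000, a0=4.039; τ=−ln(0.6505)/4.039=0.106 → t=2.220; u2·a0=0.6164·4.039=2.490 ≤ a1=3.016 → R1 fires; G=9 Q=13 C=7 S=0
Draw 10: a1=2.639, a2=1.209, a3=0.000, a0=3.848; τ=−ln(0.7042)/3.848=0.091 → t=2.311 > T=2.29: stop.
Read off S at T=2.29: 0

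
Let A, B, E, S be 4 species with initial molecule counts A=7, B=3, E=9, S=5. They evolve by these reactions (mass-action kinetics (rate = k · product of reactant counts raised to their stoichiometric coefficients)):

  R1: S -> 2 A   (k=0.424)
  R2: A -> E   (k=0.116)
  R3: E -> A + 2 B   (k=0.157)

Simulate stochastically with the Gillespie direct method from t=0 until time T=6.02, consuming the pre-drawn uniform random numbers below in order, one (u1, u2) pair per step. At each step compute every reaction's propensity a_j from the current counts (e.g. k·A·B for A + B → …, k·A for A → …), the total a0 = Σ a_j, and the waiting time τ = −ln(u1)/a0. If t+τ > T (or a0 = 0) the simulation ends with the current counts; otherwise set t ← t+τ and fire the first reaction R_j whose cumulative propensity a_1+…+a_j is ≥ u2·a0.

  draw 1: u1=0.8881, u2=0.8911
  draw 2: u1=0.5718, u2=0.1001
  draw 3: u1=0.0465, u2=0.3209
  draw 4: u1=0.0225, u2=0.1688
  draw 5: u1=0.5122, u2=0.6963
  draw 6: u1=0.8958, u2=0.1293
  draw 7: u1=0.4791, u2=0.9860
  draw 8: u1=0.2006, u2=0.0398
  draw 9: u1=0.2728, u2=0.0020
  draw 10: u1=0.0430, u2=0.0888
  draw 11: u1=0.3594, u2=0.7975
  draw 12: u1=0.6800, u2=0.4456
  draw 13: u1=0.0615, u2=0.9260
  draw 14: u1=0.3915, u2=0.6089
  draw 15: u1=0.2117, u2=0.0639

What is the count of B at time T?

t=0.000: A=7 B=3 E=9 S=5
Draw 1: a1=2.120, a2=0.812, a3=1.413, a0=4.345; τ=−ln(0.8881)/4.345=0.027 → t=0.027; u2·a0=0.8911·4.345=3.872; a1+a2=2.932 < 3.872 ≤ a1+…+a3=4.345 → R3 fires; A=8 B=5 E=8 S=5
Draw 2: a1=2.120, a2=0.928, a3=1.256, a0=4.304; τ=−ln(0.5718)/4.304=0.130 → t=0.157; u2·a0=0.1001·4.304=0.431 ≤ a1=2.120 → R1 fires; A=10 B=5 E=8 S=4
Draw 3: a1=1.696, a2=1.160, a3=1.256, a0=4.112; τ=−ln(0.0465)/4.112=0.746 → t=0.903; u2·a0=0.3209·4.112=1.320 ≤ a1=1.696 → R1 fires; A=12 B=5 E=8 S=3
Draw 4: a1=1.272, a2=1.392, a3=1.256, a0=3.920; τ=−ln(0.0225)/3.920=0.968 → t=1.871; u2·a0=0.1688·3.920=0.662 ≤ a1=1.272 → R1 fires; A=14 B=5 E=8 S=2
Draw 5: a1=0.848, a2=1.624, a3=1.256, a0=3.728; τ=−ln(0.5122)/3.728=0.179 → t=2.051; u2·a0=0.6963·3.728=2.596; a1+a2=2.472 < 2.596 ≤ a1+…+a3=3.728 → R3 fires; A=15 B=7 E=7 S=2
Draw 6: a1=0.848, a2=1.740, a3=1.099, a0=3.687; τ=−ln(0.8958)/3.687=0.030 → t=2.081; u2·a0=0.1293·3.687=0.477 ≤ a1=0.848 → R1 fires; A=17 B=7 E=7 S=1
Draw 7: a1=0.424, a2=1.972, a3=1.099, a0=3.495; τ=−ln(0.4791)/3.495=0.211 → t=2.291; u2·a0=0.9860·3.495=3.446; a1+a2=2.396 < 3.446 ≤ a1+…+a3=3.495 → R3 fires; A=18 B=9 E=6 S=1
Draw 8: a1=0.424, a2=2.088, a3=0.942, a0=3.454; τ=−ln(0.2006)/3.454=0.465 → t=2.756; u2·a0=0.0398·3.454=0.137 ≤ a1=0.424 → R1 fires; A=20 B=9 E=6 S=0
Draw 9: a1=0.000, a2=2.320, a3=0.942, a0=3.262; τ=−ln(0.2728)/3.262=0.398 → t=3.154; u2·a0=0.0020·3.262=0.007; a1=0.000 < 0.007 ≤ a1+a2=2.320 → R2 fires; A=19 B=9 E=7 S=0
Draw 10: a1=0.000, a2=2.204, a3=1.099, a0=3.303; τ=−ln(0.0430)/3.303=0.953 → t=4.107; u2·a0=0.0888·3.303=0.293; a1=0.000 < 0.293 ≤ a1+a2=2.204 → R2 fires; A=18 B=9 E=8 S=0
Draw 11: a1=0.000, a2=2.088, a3=1.256, a0=3.344; τ=−ln(0.3594)/3.344=0.306 → t=4.413; u2·a0=0.7975·3.344=2.667; a1+a2=2.088 < 2.667 ≤ a1+…+a3=3.344 → R3 fires; A=19 B=11 E=7 S=0
Draw 12: a1=0.000, a2=2.204, a3=1.099, a0=3.303; τ=−ln(0.6800)/3.303=0.117 → t=4.530; u2·a0=0.4456·3.303=1.472; a1=0.000 < 1.472 ≤ a1+a2=2.204 → R2 fires; A=18 B=11 E=8 S=0
Draw 13: a1=0.000, a2=2.088, a3=1.256, a0=3.344; τ=−ln(0.0615)/3.344=0.834 → t=5.364; u2·a0=0.9260·3.344=3.097; a1+a2=2.088 < 3.097 ≤ a1+…+a3=3.344 → R3 fires; A=19 B=13 E=7 S=0
Draw 14: a1=0.000, a2=2.204, a3=1.099, a0=3.303; τ=−ln(0.3915)/3.303=0.284 → t=5.648; u2·a0=0.6089·3.303=2.011; a1=0.000 < 2.011 ≤ a1+a2=2.204 → R2 fires; A=18 B=13 E=8 S=0
Draw 15: a1=0.000, a2=2.088, a3=1.256, a0=3.344; τ=−ln(0.2117)/3.344=0.464 → t=6.112 > T=6.02: stop.
Read off B at T=6.02: 13

B at T = 13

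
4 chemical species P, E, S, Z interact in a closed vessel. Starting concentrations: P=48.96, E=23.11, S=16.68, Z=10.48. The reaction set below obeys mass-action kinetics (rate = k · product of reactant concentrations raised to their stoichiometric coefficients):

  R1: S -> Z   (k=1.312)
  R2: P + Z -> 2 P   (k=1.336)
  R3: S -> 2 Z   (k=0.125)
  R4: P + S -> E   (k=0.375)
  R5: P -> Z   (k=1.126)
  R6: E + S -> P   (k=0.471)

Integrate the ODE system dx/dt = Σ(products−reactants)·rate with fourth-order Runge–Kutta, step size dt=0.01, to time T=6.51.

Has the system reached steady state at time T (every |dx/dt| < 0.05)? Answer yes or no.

Steady state at T: yes

RK4 with dt=0.01: 651 steps to T=6.51. Trajectory (selected grid times):
t=0.00: P=48.96 E=23.11 S=16.68 Z=10.48
t=0.72: P=55.25 E=27.24 S=0.00 Z=0.84
t=1.45: P=55.25 E=27.24 S=0.00 Z=0.84
t=2.17: P=55.25 E=27.24 S=0.00 Z=0.84
t=2.89: P=55.25 E=27.24 S=0.00 Z=0.84
t=3.62: P=55.25 E=27.24 S=0.00 Z=0.84
t=4.34: P=55.25 E=27.24 S=0.00 Z=0.84
t=5.06: P=55.25 E=27.24 S=0.00 Z=0.84
t=5.79: P=55.25 E=27.24 S=0.00 Z=0.84
t=6.51: P=55.25 E=27.24 S=0.00 Z=0.84
Rates at T: R1=0.0000, R2=62.2108, R3=0.0000, R4=0.0000, R5=62.2108, R6=0.0000
dx/dt at T (Σ net stoichiometry × rate): P=+0.0000, E=+0.0000, S=-0.0000, Z=+0.0000
Largest |dx/dt| is |-0.0000| (S) < 0.05 → steady.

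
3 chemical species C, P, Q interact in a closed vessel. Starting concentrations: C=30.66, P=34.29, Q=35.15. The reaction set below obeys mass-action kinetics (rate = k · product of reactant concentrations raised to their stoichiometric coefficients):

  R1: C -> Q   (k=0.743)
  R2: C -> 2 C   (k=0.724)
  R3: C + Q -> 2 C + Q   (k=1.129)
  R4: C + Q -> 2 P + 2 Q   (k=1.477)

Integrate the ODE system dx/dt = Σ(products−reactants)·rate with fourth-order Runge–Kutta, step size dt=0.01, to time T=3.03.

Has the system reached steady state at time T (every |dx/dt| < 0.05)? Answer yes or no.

Steady state at T: yes

RK4 with dt=0.01: 303 steps to T=3.03. Trajectory (selected grid times):
t=0.00: C=30.66 P=34.29 Q=35.15
t=0.34: C=0.00 P=294.38 Q=165.97
t=0.67: C=0.00 P=294.38 Q=165.97
t=1.01: C=0.00 P=294.38 Q=165.97
t=1.35: C=0.00 P=294.38 Q=165.97
t=1.68: C=0.00 P=294.38 Q=165.97
t=2.02: C=0.00 P=294.38 Q=165.97
t=2.36: C=0.00 P=294.38 Q=165.97
t=2.69: C=0.00 P=294.38 Q=165.97
t=3.03: C=0.00 P=294.38 Q=165.97
Rates at T: R1=0.0000, R2=0.0000, R3=0.0000, R4=0.0000
dx/dt at T (Σ net stoichiometry × rate): C=-0.0000, P=+0.0000, Q=+0.0000
Largest |dx/dt| is |+0.0000| (P) < 0.05 → steady.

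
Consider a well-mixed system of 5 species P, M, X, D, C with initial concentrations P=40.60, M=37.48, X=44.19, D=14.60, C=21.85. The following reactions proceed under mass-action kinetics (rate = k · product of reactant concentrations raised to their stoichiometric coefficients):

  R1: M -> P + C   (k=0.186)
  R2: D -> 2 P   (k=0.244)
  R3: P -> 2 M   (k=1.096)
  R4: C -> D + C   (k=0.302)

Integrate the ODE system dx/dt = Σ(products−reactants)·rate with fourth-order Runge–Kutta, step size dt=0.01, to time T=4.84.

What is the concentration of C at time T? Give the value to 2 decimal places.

C at T = 163.71

RK4 with dt=0.01: 484 steps to T=4.84. Trajectory (selected grid times):
t=0.00: P=40.60 M=37.48 X=44.19 D=14.60 C=21.85
t=0.54: P=29.97 M=72.58 X=44.19 D=16.53 C=27.51
t=1.08: P=26.72 M=97.06 X=44.19 D=19.33 C=36.08
t=1.61: P=27.24 M=117.55 X=44.19 D=23.19 C=46.67
t=2.15: P=30.01 M=138.41 X=44.19 D=28.44 C=59.51
t=2.69: P=34.40 M=161.35 X=44.19 D=35.16 C=74.54
t=3.23: P=40.22 M=187.86 X=44.19 D=43.55 C=92.05
t=3.76: P=47.36 M=218.61 X=44.19 D=53.58 C=112.04
t=4.30: P=56.26 M=255.98 X=44.19 D=65.89 C=135.81
t=4.84: P=67.02 M=300.85 X=44.19 D=80.63 C=163.71
Read off C at T=4.84: 163.71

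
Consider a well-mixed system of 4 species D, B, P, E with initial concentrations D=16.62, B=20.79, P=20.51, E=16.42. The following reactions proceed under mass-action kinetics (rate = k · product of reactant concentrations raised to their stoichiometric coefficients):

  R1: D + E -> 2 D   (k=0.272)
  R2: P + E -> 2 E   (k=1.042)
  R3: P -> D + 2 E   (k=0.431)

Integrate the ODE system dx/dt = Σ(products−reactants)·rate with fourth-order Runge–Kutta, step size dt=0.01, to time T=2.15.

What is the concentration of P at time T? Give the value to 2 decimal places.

P at T = 0.09

RK4 with dt=0.01: 215 steps to T=2.15. Trajectory (selected grid times):
t=0.00: D=16.62 B=20.79 P=20.51 E=16.42
t=0.24: D=49.26 B=20.79 P=0.31 E=4.77
t=0.48: D=54.01 B=20.79 P=0.20 E=0.17
t=0.72: D=54.23 B=20.79 P=0.17 E=0.02
t=0.96: D=54.29 B=20.79 P=0.16 E=0.01
t=1.19: D=54.33 B=20.79 P=0.14 E=0.01
t=1.43: D=54.37 B=20.79 P=0.13 E=0.01
t=1.67: D=54.41 B=20.79 P=0.11 E=0.01
t=1.91: D=54.45 B=20.79 P=0.10 E=0.01
t=2.15: D=54.48 B=20.79 P=0.09 E=0.01
Read off P at T=2.15: 0.09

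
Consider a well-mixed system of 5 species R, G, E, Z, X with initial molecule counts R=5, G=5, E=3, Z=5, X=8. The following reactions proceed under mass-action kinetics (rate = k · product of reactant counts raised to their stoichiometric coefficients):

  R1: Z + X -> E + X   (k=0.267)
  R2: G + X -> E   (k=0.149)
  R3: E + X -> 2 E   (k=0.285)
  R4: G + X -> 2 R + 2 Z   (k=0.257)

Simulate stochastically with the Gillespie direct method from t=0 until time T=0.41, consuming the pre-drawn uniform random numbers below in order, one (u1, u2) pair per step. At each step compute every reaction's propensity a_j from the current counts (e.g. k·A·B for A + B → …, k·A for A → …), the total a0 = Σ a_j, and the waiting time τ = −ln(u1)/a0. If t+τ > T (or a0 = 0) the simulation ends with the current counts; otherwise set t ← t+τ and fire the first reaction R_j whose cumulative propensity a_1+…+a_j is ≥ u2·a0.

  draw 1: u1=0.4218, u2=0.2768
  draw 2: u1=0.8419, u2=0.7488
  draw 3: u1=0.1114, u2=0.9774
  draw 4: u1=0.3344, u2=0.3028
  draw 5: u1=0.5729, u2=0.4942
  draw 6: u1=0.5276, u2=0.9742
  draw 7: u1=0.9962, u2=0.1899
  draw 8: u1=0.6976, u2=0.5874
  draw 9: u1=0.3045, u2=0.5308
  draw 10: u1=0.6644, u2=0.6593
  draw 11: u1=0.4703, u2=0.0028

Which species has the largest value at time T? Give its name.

t=0.000: R=5 G=5 E=3 Z=5 X=8
Draw 1: a1=10.680, a2=5.960, a3=6.840, a4=10.280, a0=33.760; τ=−ln(0.4218)/33.760=0.026 → t=0.026; u2·a0=0.2768·33.760=9.345 ≤ a1=10.680 → R1 fires; R=5 G=5 E=4 Z=4 X=8
Draw 2: a1=8.544, a2=5.960, a3=9.120, a4=10.280, a0=33.904; τ=−ln(0.8419)/33.904=0.005 → t=0.031; u2·a0=0.7488·33.904=25.387; a1+…+a3=23.624 < 25.387 ≤ a1+…+a4=33.904 → R4 fires; R=7 G=4 E=4 Z=6 X=7
Draw 3: a1=11.214, a2=4.172, a3=7.980, a4=7.196, a0=30.562; τ=−ln(0.1114)/30.562=0.072 → t=0.102; u2·a0=0.9774·30.562=29.871; a1+…+a3=23.366 < 29.871 ≤ a1+…+a4=30.562 → R4 fires; R=9 G=3 E=4 Z=8 X=6
Draw 4: a1=12.816, a2=2.682, a3=6.840, a4=4.626, a0=26.964; τ=−ln(0.3344)/26.964=0.041 → t=0.143; u2·a0=0.3028·26.964=8.165 ≤ a1=12.816 → R1 fires; R=9 G=3 E=5 Z=7 X=6
Draw 5: a1=11.214, a2=2.682, a3=8.550, a4=4.626, a0=27.072; τ=−ln(0.5729)/27.072=0.021 → t=0.164; u2·a0=0.4942·27.072=13.379; a1=11.214 < 13.379 ≤ a1+a2=13.896 → R2 fires; R=9 G=2 E=6 Z=7 X=5
Draw 6: a1=9.345, a2=1.490, a3=8.550, a4=2.570, a0=21.955; τ=−ln(0.5276)/21.955=0.029 → t=0.193; u2·a0=0.9742·21.955=21.389; a1+…+a3=19.385 < 21.389 ≤ a1+…+a4=21.955 → R4 fires; R=11 G=1 E=6 Z=9 X=4
Draw 7: a1=9.612, a2=0.596, a3=6.840, a4=1.028, a0=18.076; τ=−ln(0.9962)/18.076=0.000 → t=0.193; u2·a0=0.1899·18.076=3.433 ≤ a1=9.612 → R1 fires; R=11 G=1 E=7 Z=8 X=4
Draw 8: a1=8.544, a2=0.596, a3=7.980, a4=1.028, a0=18.148; τ=−ln(0.6976)/18.148=0.020 → t=0.213; u2·a0=0.5874·18.148=10.660; a1+a2=9.140 < 10.660 ≤ a1+…+a3=17.120 → R3 fires; R=11 G=1 E=8 Z=8 X=3
Draw 9: a1=6.408, a2=0.447, a3=6.840, a4=0.771, a0=14.466; τ=−ln(0.3045)/14.466=0.082 → t=0.295; u2·a0=0.5308·14.466=7.679; a1+a2=6.855 < 7.679 ≤ a1+…+a3=13.695 → R3 fires; R=11 G=1 E=9 Z=8 X=2
Draw 10: a1=4.272, a2=0.298, a3=5.130, a4=0.514, a0=10.214; τ=−ln(0.6644)/10.214=0.040 → t=0.335; u2·a0=0.6593·10.214=6.734; a1+a2=4.570 < 6.734 ≤ a1+…+a3=9.700 → R3 fires; R=11 G=1 E=10 Z=8 X=1
Draw 11: a1=2.136, a2=0.149, a3=2.850, a4=0.257, a0=5.392; τ=−ln(0.4703)/5.392=0.140 → t=0.475 > T=0.41: stop.
At T=0.41: R=11 G=1 E=10 Z=8 X=1; the largest is R.

Dominant species at T: R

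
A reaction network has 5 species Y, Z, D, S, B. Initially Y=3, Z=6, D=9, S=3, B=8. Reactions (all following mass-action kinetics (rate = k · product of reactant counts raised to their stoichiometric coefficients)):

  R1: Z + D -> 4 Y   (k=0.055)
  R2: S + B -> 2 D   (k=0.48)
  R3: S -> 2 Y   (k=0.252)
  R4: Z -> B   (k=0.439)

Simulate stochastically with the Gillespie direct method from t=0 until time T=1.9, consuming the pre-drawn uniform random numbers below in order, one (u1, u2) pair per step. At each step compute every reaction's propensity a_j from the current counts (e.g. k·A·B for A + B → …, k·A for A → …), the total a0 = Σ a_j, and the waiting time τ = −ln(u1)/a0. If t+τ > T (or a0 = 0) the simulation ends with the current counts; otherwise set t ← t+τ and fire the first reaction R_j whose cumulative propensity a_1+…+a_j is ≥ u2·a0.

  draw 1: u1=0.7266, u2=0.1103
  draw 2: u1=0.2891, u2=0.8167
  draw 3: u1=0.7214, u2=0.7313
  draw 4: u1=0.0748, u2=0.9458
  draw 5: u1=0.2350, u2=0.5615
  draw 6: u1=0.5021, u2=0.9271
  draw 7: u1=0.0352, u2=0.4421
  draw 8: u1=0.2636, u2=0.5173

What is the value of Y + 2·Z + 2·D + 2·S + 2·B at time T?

Value at T = 55

Check how each reaction changes W = Y + 2·Z + 2·D + 2·S + 2·B (weight of products minus weight of reactants):
R1: Z + D -> 4 Y: (1·4) − (2·1 + 2·1) = 4 − 4 = 0
R2: S + B -> 2 D: (2·2) − (2·1 + 2·1) = 4 − 4 = 0
R3: S -> 2 Y: (1·2) − (2·1) = 2 − 2 = 0
R4: Z -> B: (2·1) − (2·1) = 2 − 2 = 0
Every reaction leaves W unchanged, so W is conserved and no simulation is needed: W(T) = W(0) = 3 + 2·6 + 2·9 + 2·3 + 2·8 = 55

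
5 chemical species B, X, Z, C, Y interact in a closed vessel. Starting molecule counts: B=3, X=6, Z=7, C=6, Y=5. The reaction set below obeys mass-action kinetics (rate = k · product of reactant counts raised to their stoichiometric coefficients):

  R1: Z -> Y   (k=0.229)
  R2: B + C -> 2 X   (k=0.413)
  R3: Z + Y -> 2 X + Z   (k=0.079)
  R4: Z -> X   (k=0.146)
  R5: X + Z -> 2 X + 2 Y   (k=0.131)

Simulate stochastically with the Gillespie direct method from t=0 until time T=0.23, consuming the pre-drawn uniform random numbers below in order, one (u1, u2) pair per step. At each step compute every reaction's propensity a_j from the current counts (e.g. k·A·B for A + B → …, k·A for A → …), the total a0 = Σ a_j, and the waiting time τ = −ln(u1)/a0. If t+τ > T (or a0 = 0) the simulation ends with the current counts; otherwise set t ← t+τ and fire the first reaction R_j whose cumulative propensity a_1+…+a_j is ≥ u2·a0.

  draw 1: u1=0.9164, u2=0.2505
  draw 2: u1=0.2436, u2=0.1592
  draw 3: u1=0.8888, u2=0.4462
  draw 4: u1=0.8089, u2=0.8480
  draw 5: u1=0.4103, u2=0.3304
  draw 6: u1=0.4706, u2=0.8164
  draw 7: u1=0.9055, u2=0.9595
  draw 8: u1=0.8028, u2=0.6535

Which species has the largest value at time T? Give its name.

Dominant species at T: X

t=0.000: B=3 X=6 Z=7 C=6 Y=5
Draw 1: a1=1.603, a2=7.434, a3=2.765, a4=1.022, a5=5.502, a0=18.326; τ=−ln(0.9164)/18.326=0.005 → t=0.005; u2·a0=0.2505·18.326=4.591; a1=1.603 < 4.591 ≤ a1+a2=9.037 → R2 fires; B=2 X=8 Z=7 C=5 Y=5
Draw 2: a1=1.603, a2=4.130, a3=2.765, a4=1.022, a5=7.336, a0=16.856; τ=−ln(0.2436)/16.856=0.084 → t=0.089; u2·a0=0.1592·16.856=2.683; a1=1.603 < 2.683 ≤ a1+a2=5.733 → R2 fires; B=1 X=10 Z=7 C=4 Y=5
Draw 3: a1=1.603, a2=1.652, a3=2.765, a4=1.022, a5=9.170, a0=16.212; τ=−ln(0.8888)/16.212=0.007 → t=0.096; u2·a0=0.4462·16.212=7.234; a1+…+a4=7.042 < 7.234 ≤ a1+…+a5=16.212 → R5 fires; B=1 X=11 Z=6 C=4 Y=7
Draw 4: a1=1.374, a2=1.652, a3=3.318, a4=0.876, a5=8.646, a0=15.866; τ=−ln(0.8089)/15.866=0.013 → t=0.109; u2·a0=0.8480·15.866=13.454; a1+…+a4=7.220 < 13.454 ≤ a1+…+a5=15.866 → R5 fires; B=1 X=12 Z=5 C=4 Y=9
Draw 5: a1=1.145, a2=1.652, a3=3.555, a4=0.730, a5=7.860, a0=14.942; τ=−ln(0.4103)/14.942=0.060 → t=0.169; u2·a0=0.3304·14.942=4.937; a1+a2=2.797 < 4.937 ≤ a1+…+a3=6.352 → R3 fires; B=1 X=14 Z=5 C=4 Y=8
Draw 6: a1=1.145, a2=1.652, a3=3.160, a4=0.730, a5=9.170, a0=15.857; τ=−ln(0.4706)/15.857=0.048 → t=0.216; u2·a0=0.8164·15.857=12.946; a1+…+a4=6.687 < 12.946 ≤ a1+…+a5=15.857 → R5 fires; B=1 X=15 Z=4 C=4 Y=10
Draw 7: a1=0.916, a2=1.652, a3=3.160, a4=0.584, a5=7.860, a0=14.172; τ=−ln(0.9055)/14.172=0.007 → t=0.223; u2·a0=0.9595·14.172=13.598; a1+…+a4=6.312 < 13.598 ≤ a1+…+a5=14.172 → R5 fires; B=1 X=16 Z=3 C=4 Y=12
Draw 8: a1=0.687, a2=1.652, a3=2.844, a4=0.438, a5=6.288, a0=11.909; τ=−ln(0.8028)/11.909=0.018 → t=0.242 > T=0.23: stop.
At T=0.23: B=1 X=16 Z=3 C=4 Y=12; the largest is X.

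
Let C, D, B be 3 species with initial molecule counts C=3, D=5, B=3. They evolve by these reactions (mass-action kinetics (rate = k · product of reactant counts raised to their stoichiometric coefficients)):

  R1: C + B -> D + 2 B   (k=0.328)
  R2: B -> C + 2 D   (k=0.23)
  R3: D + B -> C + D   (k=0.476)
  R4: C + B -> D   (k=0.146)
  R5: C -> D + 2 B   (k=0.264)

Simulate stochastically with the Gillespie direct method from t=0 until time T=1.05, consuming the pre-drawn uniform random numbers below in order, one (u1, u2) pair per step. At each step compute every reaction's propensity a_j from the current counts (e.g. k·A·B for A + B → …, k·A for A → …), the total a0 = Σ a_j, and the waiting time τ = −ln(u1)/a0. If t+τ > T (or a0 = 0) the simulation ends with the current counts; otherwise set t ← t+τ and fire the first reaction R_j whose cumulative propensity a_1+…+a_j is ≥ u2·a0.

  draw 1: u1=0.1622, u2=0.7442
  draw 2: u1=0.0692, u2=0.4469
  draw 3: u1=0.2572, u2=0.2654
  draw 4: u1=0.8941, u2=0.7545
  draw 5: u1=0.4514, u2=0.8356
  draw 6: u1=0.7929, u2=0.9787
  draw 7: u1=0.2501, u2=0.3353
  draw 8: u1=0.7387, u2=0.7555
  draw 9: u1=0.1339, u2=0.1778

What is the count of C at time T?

C at T = 5

t=0.000: C=3 D=5 B=3
Draw 1: a1=2.952, a2=0.690, a3=7.140, a4=1.314, a5=0.792, a0=12.888; τ=−ln(0.1622)/12.888=0.141 → t=0.141; u2·a0=0.7442·12.888=9.591; a1+a2=3.642 < 9.591 ≤ a1+…+a3=10.782 → R3 fires; C=4 D=5 B=2
Draw 2: a1=2.624, a2=0.460, a3=4.760, a4=1.168, a5=1.056, a0=10.068; τ=−ln(0.0692)/10.068=0.265 → t=0.406; u2·a0=0.4469·10.068=4.499; a1+a2=3.084 < 4.499 ≤ a1+…+a3=7.844 → R3 fires; C=5 D=5 B=1
Draw 3: a1=1.640, a2=0.230, a3=2.380, a4=0.730, a5=1.320, a0=6.300; τ=−ln(0.2572)/6.300=0.216 → t=0.622; u2·a0=0.2654·6.300=1.672; a1=1.640 < 1.672 ≤ a1+a2=1.870 → R2 fires; C=6 D=7 B=0
Draw 4: a1=0.000, a2=0.000, a3=0.000, a4=0.000, a5=1.584, a0=1.584; τ=−ln(0.8941)/1.584=0.071 → t=0.693; u2·a0=0.7545·1.584=1.195; a1+…+a4=0.000 < 1.195 ≤ a1+…+a5=1.584 → R5 fires; C=5 D=8 B=2
Draw 5: a1=3.280, a2=0.460, a3=7.616, a4=1.460, a5=1.320, a0=14.136; τ=−ln(0.4514)/14.136=0.056 → t=0.749; u2·a0=0.8356·14.136=11.812; a1+…+a3=11.356 < 11.812 ≤ a1+…+a4=12.816 → R4 fires; C=4 D=9 B=1
Draw 6: a1=1.312, a2=0.230, a3=4.284, a4=0.584, a5=1.056, a0=7.466; τ=−ln(0.7929)/7.466=0.031 → t=0.780; u2·a0=0.9787·7.466=7.307; a1+…+a4=6.410 < 7.307 ≤ a1+…+a5=7.466 → R5 fires; C=3 D=10 B=3
Draw 7: a1=2.952, a2=0.690, a3=14.280, a4=1.314, a5=0.792, a0=20.028; τ=−ln(0.2501)/20.028=0.069 → t=0.849; u2·a0=0.3353·20.028=6.715; a1+a2=3.642 < 6.715 ≤ a1+…+a3=17.922 → R3 fires; C=4 D=10 B=2
Draw 8: a1=2.624, a2=0.460, a3=9.520, a4=1.168, a5=1.056, a0=14.828; τ=−ln(0.7387)/14.828=0.020 → t=0.870; u2·a0=0.7555·14.828=11.203; a1+a2=3.084 < 11.203 ≤ a1+…+a3=12.604 → R3 fires; C=5 D=10 B=1
Draw 9: a1=1.640, a2=0.230, a3=4.760, a4=0.730, a5=1.320, a0=8.680; τ=−ln(0.1339)/8.680=0.232 → t=1.101 > T=1.05: stop.
Read off C at T=1.05: 5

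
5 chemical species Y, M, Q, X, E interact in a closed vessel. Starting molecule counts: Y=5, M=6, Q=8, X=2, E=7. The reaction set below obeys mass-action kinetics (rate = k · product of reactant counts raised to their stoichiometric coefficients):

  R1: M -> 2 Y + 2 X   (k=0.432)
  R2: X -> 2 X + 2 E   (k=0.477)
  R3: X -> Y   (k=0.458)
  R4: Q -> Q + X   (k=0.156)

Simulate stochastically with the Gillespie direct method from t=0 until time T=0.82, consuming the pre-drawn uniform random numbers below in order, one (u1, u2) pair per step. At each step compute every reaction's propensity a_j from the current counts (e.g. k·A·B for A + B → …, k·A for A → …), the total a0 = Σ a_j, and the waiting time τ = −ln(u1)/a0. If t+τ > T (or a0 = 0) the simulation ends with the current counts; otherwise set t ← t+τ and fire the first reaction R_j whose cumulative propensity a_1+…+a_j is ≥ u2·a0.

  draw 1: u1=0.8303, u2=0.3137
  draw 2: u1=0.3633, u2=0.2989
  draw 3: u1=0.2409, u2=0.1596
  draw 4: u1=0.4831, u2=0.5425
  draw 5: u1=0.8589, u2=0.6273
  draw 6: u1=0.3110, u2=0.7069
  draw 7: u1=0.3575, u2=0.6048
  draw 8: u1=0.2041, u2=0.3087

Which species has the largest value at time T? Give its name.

Dominant species at T: Y

t=0.000: Y=5 M=6 Q=8 X=2 E=7
Draw 1: a1=2.592, a2=0.954, a3=0.916, a4=1.248, a0=5.710; τ=−ln(0.8303)/5.710=0.033 → t=0.033; u2·a0=0.3137·5.710=1.791 ≤ a1=2.592 → R1 fires; Y=7 M=5 Q=8 X=4 E=7
Draw 2: a1=2.160, a2=1.908, a3=1.832, a4=1.248, a0=7.148; τ=−ln(0.3633)/7.148=0.142 → t=0.174; u2·a0=0.2989·7.148=2.137 ≤ a1=2.160 → R1 fires; Y=9 M=4 Q=8 X=6 E=7
Draw 3: a1=1.728, a2=2.862, a3=2.748, a4=1.248, a0=8.586; τ=−ln(0.2409)/8.586=0.166 → t=0.340; u2·a0=0.1596·8.586=1.370 ≤ a1=1.728 → R1 fires; Y=11 M=3 Q=8 X=8 E=7
Draw 4: a1=1.296, a2=3.816, a3=3.664, a4=1.248, a0=10.024; τ=−ln(0.4831)/10.024=0.073 → t=0.413; u2·a0=0.5425·10.024=5.438; a1+a2=5.112 < 5.438 ≤ a1+…+a3=8.776 → R3 fires; Y=12 M=3 Q=8 X=7 E=7
Draw 5: a1=1.296, a2=3.339, a3=3.206, a4=1.248, a0=9.089; τ=−ln(0.8589)/9.089=0.017 → t=0.429; u2·a0=0.6273·9.089=5.702; a1+a2=4.635 < 5.702 ≤ a1+…+a3=7.841 → R3 fires; Y=13 M=3 Q=8 X=6 E=7
Draw 6: a1=1.296, a2=2.862, a3=2.748, a4=1.248, a0=8.154; τ=−ln(0.3110)/8.154=0.143 → t=0.573; u2·a0=0.7069·8.154=5.764; a1+a2=4.158 < 5.764 ≤ a1+…+a3=6.906 → R3 fires; Y=14 M=3 Q=8 X=5 E=7
Draw 7: a1=1.296, a2=2.385, a3=2.290, a4=1.248, a0=7.219; τ=−ln(0.3575)/7.219=0.142 → t=0.715; u2·a0=0.6048·7.219=4.366; a1+a2=3.681 < 4.366 ≤ a1+…+a3=5.971 → R3 fires; Y=15 M=3 Q=8 X=4 E=7
Draw 8: a1=1.296, a2=1.908, a3=1.832, a4=1.248, a0=6.284; τ=−ln(0.2041)/6.284=0.253 → t=0.968 > T=0.82: stop.
At T=0.82: Y=15 M=3 Q=8 X=4 E=7; the largest is Y.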